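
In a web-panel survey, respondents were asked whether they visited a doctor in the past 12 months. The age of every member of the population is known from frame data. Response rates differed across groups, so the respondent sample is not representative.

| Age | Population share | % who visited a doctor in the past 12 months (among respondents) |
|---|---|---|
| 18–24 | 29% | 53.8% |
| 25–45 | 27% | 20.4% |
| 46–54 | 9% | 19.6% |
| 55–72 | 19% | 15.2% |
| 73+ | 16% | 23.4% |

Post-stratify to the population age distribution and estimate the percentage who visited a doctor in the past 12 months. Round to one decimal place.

29.5%

Weight each group's respondent value by its population share:
  18–24: 0.29 × 53.8 = 15.602
  25–45: 0.27 × 20.4 = 5.508
  46–54: 0.09 × 19.6 = 1.764
  55–72: 0.19 × 15.2 = 2.888
  73+: 0.16 × 23.4 = 3.744
Post-stratified estimate = 29.506 → 29.5%.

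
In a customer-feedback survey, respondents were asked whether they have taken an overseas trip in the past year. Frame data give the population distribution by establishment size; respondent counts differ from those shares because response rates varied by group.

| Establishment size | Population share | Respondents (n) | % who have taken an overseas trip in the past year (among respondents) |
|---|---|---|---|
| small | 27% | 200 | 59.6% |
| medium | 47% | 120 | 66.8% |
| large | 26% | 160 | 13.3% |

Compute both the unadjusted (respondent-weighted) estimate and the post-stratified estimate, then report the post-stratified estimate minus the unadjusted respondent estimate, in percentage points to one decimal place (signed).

+5.0 percentage points

Unadjusted (pooled respondent) estimate weights by respondent counts:
  (200/480)×59.6 + (120/480)×66.8 + (160/480)×13.3 = 45.9667%
Post-stratifying to population shares instead:
  0.27×59.6 + 0.47×66.8 + 0.26×13.3 = 50.946%
Difference = 50.946 − 45.9667 = 4.9793 pp.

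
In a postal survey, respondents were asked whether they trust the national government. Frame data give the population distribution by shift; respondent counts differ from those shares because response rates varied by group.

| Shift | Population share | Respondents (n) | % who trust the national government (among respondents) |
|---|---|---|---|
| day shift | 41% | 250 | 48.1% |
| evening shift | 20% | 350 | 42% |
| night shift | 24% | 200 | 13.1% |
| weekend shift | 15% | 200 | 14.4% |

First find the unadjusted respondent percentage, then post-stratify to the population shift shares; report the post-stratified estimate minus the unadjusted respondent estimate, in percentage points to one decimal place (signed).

Naive respondent-only estimate (weights = respondent counts):
  (250/1000)×48.1 + (350/1000)×42 + (200/1000)×13.1 + (200/1000)×14.4 = 32.225%
Reweighting by population shift shares:
  0.41×48.1 + 0.2×42 + 0.24×13.1 + 0.15×14.4 = 33.425%
Difference = 33.425 − 32.225 = 1.2 pp.

+1.2 percentage points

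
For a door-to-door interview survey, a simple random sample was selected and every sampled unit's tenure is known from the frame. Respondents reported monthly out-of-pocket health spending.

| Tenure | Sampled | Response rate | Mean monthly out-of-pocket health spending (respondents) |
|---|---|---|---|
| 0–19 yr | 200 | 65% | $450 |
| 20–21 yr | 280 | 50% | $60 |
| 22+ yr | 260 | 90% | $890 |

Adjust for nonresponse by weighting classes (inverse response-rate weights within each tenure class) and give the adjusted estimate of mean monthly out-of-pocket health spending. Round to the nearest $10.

Weighting each respondent by the inverse class response rate inflates each class back to its sampled size, so the class weight is n_sampled:
  0–19 yr: 200 × 450 = 90,000
  20–21 yr: 280 × 60 = 16,800
  22+ yr: 260 × 890 = 231,400
Adjusted estimate = 338,200 / 740 = 457.027 → $460.

$460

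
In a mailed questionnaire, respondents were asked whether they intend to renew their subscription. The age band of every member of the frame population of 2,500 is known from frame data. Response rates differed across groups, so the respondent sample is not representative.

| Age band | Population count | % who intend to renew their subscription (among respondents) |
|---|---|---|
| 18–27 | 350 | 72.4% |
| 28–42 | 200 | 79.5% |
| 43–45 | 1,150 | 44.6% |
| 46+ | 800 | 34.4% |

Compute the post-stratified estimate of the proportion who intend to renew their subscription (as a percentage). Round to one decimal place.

48.0%

Post-stratification weights by population share, not respondent share:
  18–27: (350/2,500) × 72.4 = 10.136
  28–42: (200/2,500) × 79.5 = 6.36
  43–45: (1,150/2,500) × 44.6 = 20.516
  46+: (800/2,500) × 34.4 = 11.008
Post-stratified estimate = 48.02 → 48.0%.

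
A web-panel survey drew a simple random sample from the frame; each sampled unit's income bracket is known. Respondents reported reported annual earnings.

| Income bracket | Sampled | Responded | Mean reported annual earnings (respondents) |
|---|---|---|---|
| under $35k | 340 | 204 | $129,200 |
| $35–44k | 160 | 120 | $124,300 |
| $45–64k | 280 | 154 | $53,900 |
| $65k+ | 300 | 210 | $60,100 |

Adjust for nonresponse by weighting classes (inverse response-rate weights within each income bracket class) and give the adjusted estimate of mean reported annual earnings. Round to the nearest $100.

Class response rates: under $35k 204/340 = 60%, $35–44k 120/160 = 75%, $45–64k 154/280 = 55%, $65k+ 210/300 = 70%.
Each respondent's weight = sampled/responded in their class; summing within a class gives n_sampled, so:
  under $35k: 340 × 129,200 = 43,928,000
  $35–44k: 160 × 124,300 = 19,888,000
  $45–64k: 280 × 53,900 = 15,092,000
  $65k+: 300 × 60,100 = 18,030,000
Adjusted estimate = 96,938,000 / 1,080 = 89757.4 → $89,800.

$89,800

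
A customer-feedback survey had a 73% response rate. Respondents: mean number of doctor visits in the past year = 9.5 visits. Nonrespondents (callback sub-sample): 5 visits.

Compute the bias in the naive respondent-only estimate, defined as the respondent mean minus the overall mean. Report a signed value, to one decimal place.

+1.2

Nonresponse fraction = 1 − 0.73 = 0.27.
Bias = (nonresponse fraction) × (respondent mean − nonrespondent mean)
     = 0.27 × (9.5 − 5) = 0.27 × 4.5 = 1.215.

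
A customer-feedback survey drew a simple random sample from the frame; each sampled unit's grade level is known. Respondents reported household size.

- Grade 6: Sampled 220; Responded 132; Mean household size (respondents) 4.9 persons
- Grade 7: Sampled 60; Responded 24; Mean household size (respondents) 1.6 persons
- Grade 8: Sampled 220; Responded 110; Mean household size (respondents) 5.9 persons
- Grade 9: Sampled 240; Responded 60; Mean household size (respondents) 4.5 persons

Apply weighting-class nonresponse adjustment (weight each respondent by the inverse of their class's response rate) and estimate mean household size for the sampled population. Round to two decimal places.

Class response rates: Grade 6 132/220 = 60%, Grade 7 24/60 = 40%, Grade 8 110/220 = 50%, Grade 9 60/240 = 25%.
Weighting each respondent by the inverse class response rate inflates each class back to its sampled size, so the class weight is n_sampled:
  Grade 6: 220 × 4.9 = 1078
  Grade 7: 60 × 1.6 = 96
  Grade 8: 220 × 5.9 = 1298
  Grade 9: 240 × 4.5 = 1080
Adjusted estimate = 3552 / 740 = 4.8 → 4.80.

4.80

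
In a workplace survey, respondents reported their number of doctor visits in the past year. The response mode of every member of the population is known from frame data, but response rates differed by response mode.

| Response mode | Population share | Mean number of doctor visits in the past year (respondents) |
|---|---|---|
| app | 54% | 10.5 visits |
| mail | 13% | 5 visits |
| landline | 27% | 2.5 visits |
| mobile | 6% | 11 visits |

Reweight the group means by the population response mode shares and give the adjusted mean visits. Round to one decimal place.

7.7

Reweight to the known response mode distribution:
  app: 0.54 × 10.5 = 5.67
  mail: 0.13 × 5 = 0.65
  landline: 0.27 × 2.5 = 0.675
  mobile: 0.06 × 11 = 0.66
Post-stratified estimate = 7.655 → 7.7.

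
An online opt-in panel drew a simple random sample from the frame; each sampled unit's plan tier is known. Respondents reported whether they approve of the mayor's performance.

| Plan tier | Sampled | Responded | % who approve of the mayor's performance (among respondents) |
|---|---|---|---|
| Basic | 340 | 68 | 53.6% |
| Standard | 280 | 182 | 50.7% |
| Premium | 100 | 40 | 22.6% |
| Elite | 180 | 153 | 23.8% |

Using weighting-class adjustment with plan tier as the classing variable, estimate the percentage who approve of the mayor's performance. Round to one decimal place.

Response rates by class: Basic 68/340 = 20%, Standard 182/280 = 65%, Premium 40/100 = 40%, Elite 153/180 = 85%.
With weight = n_sampled/n_responded per class, the weighted class total is n_sampled:
  Basic: 340 × 53.6 = 18,224
  Standard: 280 × 50.7 = 14,196
  Premium: 100 × 22.6 = 2260
  Elite: 180 × 23.8 = 4284
Adjusted estimate = 38,964 / 900 = 43.2933 → 43.3%.

43.3%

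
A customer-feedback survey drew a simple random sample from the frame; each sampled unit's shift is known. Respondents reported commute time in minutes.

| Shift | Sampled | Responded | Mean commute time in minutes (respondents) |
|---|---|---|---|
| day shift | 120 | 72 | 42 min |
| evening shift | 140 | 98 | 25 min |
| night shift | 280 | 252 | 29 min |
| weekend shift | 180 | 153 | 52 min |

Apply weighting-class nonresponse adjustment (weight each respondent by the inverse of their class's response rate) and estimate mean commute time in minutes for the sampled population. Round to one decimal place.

Class response rates: day shift 72/120 = 60%, evening shift 98/140 = 70%, night shift 252/280 = 90%, weekend shift 153/180 = 85%.
Each respondent's weight = sampled/responded in their class; summing within a class gives n_sampled, so:
  day shift: 120 × 42 = 5040
  evening shift: 140 × 25 = 3500
  night shift: 280 × 29 = 8120
  weekend shift: 180 × 52 = 9360
Adjusted estimate = 26,020 / 720 = 36.1389 → 36.1.

36.1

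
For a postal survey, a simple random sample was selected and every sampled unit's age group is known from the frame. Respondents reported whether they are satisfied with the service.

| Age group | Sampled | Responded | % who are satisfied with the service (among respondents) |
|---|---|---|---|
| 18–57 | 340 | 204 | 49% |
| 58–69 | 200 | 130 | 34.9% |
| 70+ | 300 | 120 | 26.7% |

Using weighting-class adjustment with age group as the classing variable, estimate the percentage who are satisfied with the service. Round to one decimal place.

Response rates by class: 18–57 204/340 = 60%, 58–69 130/200 = 65%, 70+ 120/300 = 40%.
Inverse-response-rate weighting restores each class to its sampled count, so class totals weight by n_sampled:
  18–57: 340 × 49 = 16,660
  58–69: 200 × 34.9 = 6980
  70+: 300 × 26.7 = 8010
Adjusted estimate = 31,650 / 840 = 37.6786 → 37.7%.

37.7%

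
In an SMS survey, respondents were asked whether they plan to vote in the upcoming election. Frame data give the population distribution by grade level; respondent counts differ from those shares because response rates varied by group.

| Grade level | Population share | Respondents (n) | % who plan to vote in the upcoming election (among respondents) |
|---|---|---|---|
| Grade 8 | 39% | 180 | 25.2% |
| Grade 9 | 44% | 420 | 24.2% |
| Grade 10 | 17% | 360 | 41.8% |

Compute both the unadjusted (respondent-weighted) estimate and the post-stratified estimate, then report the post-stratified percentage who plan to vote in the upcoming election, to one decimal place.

27.6%

Without adjustment, the pooled respondent share is:
  (180/960)×25.2 + (420/960)×24.2 + (360/960)×41.8 = 30.9875%
Reweighting by population grade level shares:
  0.39×25.2 + 0.44×24.2 + 0.17×41.8 = 27.582%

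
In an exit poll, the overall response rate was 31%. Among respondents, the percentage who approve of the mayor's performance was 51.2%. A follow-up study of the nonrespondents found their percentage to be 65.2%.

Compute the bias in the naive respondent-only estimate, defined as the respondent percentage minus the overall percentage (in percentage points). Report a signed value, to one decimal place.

Nonresponse fraction = 1 − 0.31 = 0.69.
Bias = (nonresponse fraction) × (respondent percentage − nonrespondent percentage)
     = 0.69 × (51.2 − 65.2) = 0.69 × -14 = -9.66.

-9.7 percentage points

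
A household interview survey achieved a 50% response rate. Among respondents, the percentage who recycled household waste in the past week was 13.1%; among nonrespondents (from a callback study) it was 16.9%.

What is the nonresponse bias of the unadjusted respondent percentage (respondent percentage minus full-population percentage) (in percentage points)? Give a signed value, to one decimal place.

Nonresponse fraction = 1 − 0.5 = 0.5.
Bias = (nonresponse fraction) × (respondent percentage − nonrespondent percentage)
     = 0.5 × (13.1 − 16.9) = 0.5 × -3.8 = -1.9.

-1.9 percentage points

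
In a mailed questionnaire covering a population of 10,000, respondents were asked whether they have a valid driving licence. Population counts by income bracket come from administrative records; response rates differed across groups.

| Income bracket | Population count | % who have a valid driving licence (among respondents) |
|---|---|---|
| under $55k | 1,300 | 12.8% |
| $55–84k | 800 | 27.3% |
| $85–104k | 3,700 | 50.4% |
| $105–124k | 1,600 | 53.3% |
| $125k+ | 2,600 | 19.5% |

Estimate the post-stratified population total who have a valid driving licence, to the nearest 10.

Apply each group's respondent rate to its population count:
  under $55k: 1,300 × 12.8% = 166.4
  $55–84k: 800 × 27.3% = 218.4
  $85–104k: 3,700 × 50.4% = 1864.8
  $105–124k: 1,600 × 53.3% = 852.8
  $125k+: 2,600 × 19.5% = 507
Estimated total = 3609.4 → 3,610.

3,610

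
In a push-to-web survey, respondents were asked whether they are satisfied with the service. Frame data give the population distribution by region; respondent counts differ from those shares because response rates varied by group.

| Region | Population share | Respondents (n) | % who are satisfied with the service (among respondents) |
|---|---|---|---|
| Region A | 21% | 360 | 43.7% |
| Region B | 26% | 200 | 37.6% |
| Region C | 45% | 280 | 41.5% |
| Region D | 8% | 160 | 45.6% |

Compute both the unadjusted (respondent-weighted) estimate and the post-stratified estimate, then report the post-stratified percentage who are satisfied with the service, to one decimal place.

41.3%

Naive respondent-only estimate (weights = respondent counts):
  (360/1000)×43.7 + (200/1000)×37.6 + (280/1000)×41.5 + (160/1000)×45.6 = 42.168%
Post-stratifying to population shares instead:
  0.21×43.7 + 0.26×37.6 + 0.45×41.5 + 0.08×45.6 = 41.276%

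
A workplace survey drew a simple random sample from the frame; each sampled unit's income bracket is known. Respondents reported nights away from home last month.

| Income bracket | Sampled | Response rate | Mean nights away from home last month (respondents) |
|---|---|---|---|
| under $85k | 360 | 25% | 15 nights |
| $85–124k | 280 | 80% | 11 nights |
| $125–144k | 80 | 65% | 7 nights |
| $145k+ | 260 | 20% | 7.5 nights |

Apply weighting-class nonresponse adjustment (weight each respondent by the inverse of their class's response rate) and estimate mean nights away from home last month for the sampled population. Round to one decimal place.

With weight = n_sampled/n_responded per class, the weighted class total is n_sampled:
  under $85k: 360 × 15 = 5400
  $85–124k: 280 × 11 = 3080
  $125–144k: 80 × 7 = 560
  $145k+: 260 × 7.5 = 1950
Adjusted estimate = 10,990 / 980 = 11.2143 → 11.2.

11.2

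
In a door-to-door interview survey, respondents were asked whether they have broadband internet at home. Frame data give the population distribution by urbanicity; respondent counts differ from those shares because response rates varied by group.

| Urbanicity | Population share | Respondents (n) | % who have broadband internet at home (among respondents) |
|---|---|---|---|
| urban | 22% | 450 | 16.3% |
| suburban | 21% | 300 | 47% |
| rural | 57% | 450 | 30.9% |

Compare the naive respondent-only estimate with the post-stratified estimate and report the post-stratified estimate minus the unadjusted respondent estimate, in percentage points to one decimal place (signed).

+1.6 percentage points

Without adjustment, the pooled respondent share is:
  (450/1200)×16.3 + (300/1200)×47 + (450/1200)×30.9 = 29.45%
Reweighting by population urbanicity shares:
  0.22×16.3 + 0.21×47 + 0.57×30.9 = 31.069%
Difference = 31.069 − 29.45 = 1.619 pp.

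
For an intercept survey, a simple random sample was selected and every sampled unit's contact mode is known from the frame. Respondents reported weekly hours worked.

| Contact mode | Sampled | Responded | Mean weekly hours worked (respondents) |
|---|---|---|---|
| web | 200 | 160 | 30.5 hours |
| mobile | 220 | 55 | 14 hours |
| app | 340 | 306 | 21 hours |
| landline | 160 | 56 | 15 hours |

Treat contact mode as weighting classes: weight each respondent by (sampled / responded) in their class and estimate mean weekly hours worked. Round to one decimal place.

Response rates by class: web 160/200 = 80%, mobile 55/220 = 25%, app 306/340 = 90%, landline 56/160 = 35%.
With weight = n_sampled/n_responded per class, the weighted class total is n_sampled:
  web: 200 × 30.5 = 6100
  mobile: 220 × 14 = 3080
  app: 340 × 21 = 7140
  landline: 160 × 15 = 2400
Adjusted estimate = 18,720 / 920 = 20.3478 → 20.3.

20.3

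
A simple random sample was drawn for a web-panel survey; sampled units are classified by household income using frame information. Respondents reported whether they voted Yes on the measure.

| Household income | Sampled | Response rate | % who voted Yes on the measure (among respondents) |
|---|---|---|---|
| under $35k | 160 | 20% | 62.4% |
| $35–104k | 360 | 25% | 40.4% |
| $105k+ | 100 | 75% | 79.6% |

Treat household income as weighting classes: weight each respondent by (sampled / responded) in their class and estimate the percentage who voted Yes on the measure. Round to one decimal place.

52.4%

Each respondent's weight = sampled/responded in their class; summing within a class gives n_sampled, so:
  under $35k: 160 × 62.4 = 9984
  $35–104k: 360 × 40.4 = 14,544
  $105k+: 100 × 79.6 = 7960
Adjusted estimate = 32,488 / 620 = 52.4 → 52.4%.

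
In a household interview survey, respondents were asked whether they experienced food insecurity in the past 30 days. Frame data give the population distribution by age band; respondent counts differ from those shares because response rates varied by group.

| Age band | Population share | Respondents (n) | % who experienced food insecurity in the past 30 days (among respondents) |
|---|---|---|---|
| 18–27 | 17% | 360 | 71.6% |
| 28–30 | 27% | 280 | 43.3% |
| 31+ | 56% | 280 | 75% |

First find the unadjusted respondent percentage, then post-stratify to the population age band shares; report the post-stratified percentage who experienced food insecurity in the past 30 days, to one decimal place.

Naive respondent-only estimate (weights = respondent counts):
  (360/920)×71.6 + (280/920)×43.3 + (280/920)×75 = 64.0217%
Post-stratifying to population shares instead:
  0.17×71.6 + 0.27×43.3 + 0.56×75 = 65.863%

65.9%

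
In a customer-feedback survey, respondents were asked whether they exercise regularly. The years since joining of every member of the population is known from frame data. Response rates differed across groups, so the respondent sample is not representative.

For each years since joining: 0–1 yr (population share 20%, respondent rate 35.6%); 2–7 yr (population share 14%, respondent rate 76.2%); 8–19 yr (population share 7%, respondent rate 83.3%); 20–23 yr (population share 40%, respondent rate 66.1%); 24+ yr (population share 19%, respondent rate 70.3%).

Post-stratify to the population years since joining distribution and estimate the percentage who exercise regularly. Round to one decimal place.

Post-stratification weights by population share, not respondent share:
  0–1 yr: 0.2 × 35.6 = 7.12
  2–7 yr: 0.14 × 76.2 = 10.668
  8–19 yr: 0.07 × 83.3 = 5.831
  20–23 yr: 0.4 × 66.1 = 26.44
  24+ yr: 0.19 × 70.3 = 13.357
Post-stratified estimate = 63.416 → 63.4%.

63.4%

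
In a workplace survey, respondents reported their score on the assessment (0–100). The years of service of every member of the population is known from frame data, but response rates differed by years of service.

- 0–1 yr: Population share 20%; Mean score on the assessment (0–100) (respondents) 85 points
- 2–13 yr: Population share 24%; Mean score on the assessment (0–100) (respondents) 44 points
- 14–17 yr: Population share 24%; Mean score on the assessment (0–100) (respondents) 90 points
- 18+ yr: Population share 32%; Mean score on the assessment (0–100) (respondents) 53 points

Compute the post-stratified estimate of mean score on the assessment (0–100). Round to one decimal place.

Reweight to the known years of service distribution:
  0–1 yr: 0.2 × 85 = 17
  2–13 yr: 0.24 × 44 = 10.56
  14–17 yr: 0.24 × 90 = 21.6
  18+ yr: 0.32 × 53 = 16.96
Post-stratified estimate = 66.12 → 66.1.

66.1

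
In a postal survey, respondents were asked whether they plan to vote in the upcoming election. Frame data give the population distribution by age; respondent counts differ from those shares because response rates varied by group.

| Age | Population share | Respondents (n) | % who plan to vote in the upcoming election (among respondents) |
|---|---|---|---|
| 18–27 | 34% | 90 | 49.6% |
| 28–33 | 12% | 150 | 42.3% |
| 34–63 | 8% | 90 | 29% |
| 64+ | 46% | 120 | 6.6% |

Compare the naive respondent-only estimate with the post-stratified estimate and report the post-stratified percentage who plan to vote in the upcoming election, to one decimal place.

27.3%

Without adjustment, the pooled respondent share is:
  (90/450)×49.6 + (150/450)×42.3 + (90/450)×29 + (120/450)×6.6 = 31.58%
Post-stratified estimate weights by population shares:
  0.34×49.6 + 0.12×42.3 + 0.08×29 + 0.46×6.6 = 27.296%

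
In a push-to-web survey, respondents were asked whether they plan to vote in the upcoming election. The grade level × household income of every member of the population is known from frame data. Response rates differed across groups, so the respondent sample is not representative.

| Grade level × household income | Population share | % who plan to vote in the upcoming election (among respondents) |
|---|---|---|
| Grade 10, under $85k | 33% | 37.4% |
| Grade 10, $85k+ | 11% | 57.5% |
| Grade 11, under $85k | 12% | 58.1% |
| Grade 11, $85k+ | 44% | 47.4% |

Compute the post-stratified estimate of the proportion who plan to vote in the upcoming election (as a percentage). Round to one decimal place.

46.5%

Each cell contributes population-share × respondent value:
  Grade 10, under $85k: 0.33 × 37.4 = 12.342
  Grade 10, $85k+: 0.11 × 57.5 = 6.325
  Grade 11, under $85k: 0.12 × 58.1 = 6.972
  Grade 11, $85k+: 0.44 × 47.4 = 20.856
Post-stratified estimate = 46.495 → 46.5%.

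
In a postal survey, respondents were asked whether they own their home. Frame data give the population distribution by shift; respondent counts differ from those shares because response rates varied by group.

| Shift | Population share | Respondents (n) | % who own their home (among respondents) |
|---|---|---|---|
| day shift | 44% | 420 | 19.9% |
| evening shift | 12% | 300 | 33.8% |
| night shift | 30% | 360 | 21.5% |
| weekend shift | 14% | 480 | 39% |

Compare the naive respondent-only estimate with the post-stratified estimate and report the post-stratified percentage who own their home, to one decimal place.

24.7%

Naive respondent-only estimate (weights = respondent counts):
  (420/1560)×19.9 + (300/1560)×33.8 + (360/1560)×21.5 + (480/1560)×39 = 28.8192%
Reweighting by population shift shares:
  0.44×19.9 + 0.12×33.8 + 0.3×21.5 + 0.14×39 = 24.722%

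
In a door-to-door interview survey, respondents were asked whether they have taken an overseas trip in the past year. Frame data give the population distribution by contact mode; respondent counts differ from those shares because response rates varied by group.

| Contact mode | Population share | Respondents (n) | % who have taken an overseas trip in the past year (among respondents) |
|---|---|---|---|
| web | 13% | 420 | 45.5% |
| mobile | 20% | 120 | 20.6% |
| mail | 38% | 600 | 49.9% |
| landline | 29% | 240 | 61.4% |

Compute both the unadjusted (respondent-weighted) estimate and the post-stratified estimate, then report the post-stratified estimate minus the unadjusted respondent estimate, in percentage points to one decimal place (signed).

-1.2 percentage points

Unadjusted (pooled respondent) estimate weights by respondent counts:
  (420/1380)×45.5 + (120/1380)×20.6 + (600/1380)×49.9 + (240/1380)×61.4 = 48.013%
Post-stratified estimate weights by population shares:
  0.13×45.5 + 0.2×20.6 + 0.38×49.9 + 0.29×61.4 = 46.803%
Difference = 46.803 − 48.013 = -1.21 pp.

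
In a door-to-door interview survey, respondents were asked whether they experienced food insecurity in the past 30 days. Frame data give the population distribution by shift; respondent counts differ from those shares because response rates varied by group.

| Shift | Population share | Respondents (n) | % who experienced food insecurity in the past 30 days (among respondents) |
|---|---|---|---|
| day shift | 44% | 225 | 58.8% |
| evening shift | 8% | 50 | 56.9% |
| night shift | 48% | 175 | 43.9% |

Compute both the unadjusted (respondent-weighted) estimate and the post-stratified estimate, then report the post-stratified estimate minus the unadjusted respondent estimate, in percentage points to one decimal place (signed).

-1.3 percentage points

Without adjustment, the pooled respondent share is:
  (225/450)×58.8 + (50/450)×56.9 + (175/450)×43.9 = 52.7944%
Reweighting by population shift shares:
  0.44×58.8 + 0.08×56.9 + 0.48×43.9 = 51.496%
Difference = 51.496 − 52.7944 = -1.2984 pp.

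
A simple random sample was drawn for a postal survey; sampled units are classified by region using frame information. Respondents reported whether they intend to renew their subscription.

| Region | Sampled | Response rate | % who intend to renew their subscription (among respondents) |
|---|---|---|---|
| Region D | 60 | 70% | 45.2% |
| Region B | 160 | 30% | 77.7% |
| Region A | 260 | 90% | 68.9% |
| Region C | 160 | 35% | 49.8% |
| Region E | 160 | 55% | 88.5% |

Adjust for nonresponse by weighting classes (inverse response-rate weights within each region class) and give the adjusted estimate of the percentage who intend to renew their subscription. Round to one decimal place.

Each respondent's weight = sampled/responded in their class; summing within a class gives n_sampled, so:
  Region D: 60 × 45.2 = 2712
  Region B: 160 × 77.7 = 12,432
  Region A: 260 × 68.9 = 17,914
  Region C: 160 × 49.8 = 7968
  Region E: 160 × 88.5 = 14,160
Adjusted estimate = 55,186 / 800 = 68.9825 → 69.0%.

69.0%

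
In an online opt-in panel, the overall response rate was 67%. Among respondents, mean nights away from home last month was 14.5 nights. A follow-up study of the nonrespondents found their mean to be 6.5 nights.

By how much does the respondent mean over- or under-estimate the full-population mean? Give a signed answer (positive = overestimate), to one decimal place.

Nonresponse fraction = 1 − 0.67 = 0.33.
Bias = (nonresponse fraction) × (respondent mean − nonrespondent mean)
     = 0.33 × (14.5 − 6.5) = 0.33 × 8 = 2.64.

+2.6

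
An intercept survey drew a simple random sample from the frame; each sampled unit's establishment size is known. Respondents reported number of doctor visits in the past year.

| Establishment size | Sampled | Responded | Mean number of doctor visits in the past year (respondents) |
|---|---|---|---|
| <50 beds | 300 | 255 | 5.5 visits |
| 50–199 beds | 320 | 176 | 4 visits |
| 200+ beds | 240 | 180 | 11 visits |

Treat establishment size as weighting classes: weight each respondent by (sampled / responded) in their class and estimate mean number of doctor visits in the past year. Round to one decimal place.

Response rates by class: <50 beds 255/300 = 85%, 50–199 beds 176/320 = 55%, 200+ beds 180/240 = 75%.
Each respondent's weight = sampled/responded in their class; summing within a class gives n_sampled, so:
  <50 beds: 300 × 5.5 = 1650
  50–199 beds: 320 × 4 = 1280
  200+ beds: 240 × 11 = 2640
Adjusted estimate = 5570 / 860 = 6.47674 → 6.5.

6.5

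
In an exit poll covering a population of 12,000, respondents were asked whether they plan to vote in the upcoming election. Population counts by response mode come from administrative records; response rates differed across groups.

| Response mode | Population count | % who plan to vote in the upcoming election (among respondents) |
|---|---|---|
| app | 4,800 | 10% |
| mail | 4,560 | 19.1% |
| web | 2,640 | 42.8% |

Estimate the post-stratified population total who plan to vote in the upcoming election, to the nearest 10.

2,480

Apply each group's respondent rate to its population count:
  app: 4,800 × 10% = 480
  mail: 4,560 × 19.1% = 870.96
  web: 2,640 × 42.8% = 1129.92
Estimated total = 2480.88 → 2,480.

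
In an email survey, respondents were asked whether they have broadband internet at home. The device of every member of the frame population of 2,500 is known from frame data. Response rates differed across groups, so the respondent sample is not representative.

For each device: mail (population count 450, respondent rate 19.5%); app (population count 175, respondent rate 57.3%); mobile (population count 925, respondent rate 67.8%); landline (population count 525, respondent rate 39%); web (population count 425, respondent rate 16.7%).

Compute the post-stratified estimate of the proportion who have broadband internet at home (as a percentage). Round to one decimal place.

Reweight to the known device distribution:
  mail: (450/2,500) × 19.5 = 3.51
  app: (175/2,500) × 57.3 = 4.011
  mobile: (925/2,500) × 67.8 = 25.086
  landline: (525/2,500) × 39 = 8.19
  web: (425/2,500) × 16.7 = 2.839
Post-stratified estimate = 43.636 → 43.6%.

43.6%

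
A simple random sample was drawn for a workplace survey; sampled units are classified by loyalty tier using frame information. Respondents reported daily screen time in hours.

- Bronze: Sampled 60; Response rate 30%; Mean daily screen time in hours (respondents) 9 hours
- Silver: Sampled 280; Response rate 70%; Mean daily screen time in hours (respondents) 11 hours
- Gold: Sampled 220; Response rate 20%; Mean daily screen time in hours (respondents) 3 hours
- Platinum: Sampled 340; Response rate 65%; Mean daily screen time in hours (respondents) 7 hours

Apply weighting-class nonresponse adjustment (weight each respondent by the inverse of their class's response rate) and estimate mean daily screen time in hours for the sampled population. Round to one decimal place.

Inverse-response-rate weighting restores each class to its sampled count, so class totals weight by n_sampled:
  Bronze: 60 × 9 = 540
  Silver: 280 × 11 = 3080
  Gold: 220 × 3 = 660
  Platinum: 340 × 7 = 2380
Adjusted estimate = 6660 / 900 = 7.4 → 7.4.

7.4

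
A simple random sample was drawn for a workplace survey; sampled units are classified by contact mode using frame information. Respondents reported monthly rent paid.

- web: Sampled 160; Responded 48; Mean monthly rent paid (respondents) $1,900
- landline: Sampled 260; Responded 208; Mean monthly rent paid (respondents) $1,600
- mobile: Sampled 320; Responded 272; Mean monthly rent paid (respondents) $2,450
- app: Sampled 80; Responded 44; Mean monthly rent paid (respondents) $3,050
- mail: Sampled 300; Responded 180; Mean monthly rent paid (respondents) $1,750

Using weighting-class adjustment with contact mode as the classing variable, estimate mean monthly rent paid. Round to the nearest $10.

$2,030

Class response rates: web 48/160 = 30%, landline 208/260 = 80%, mobile 272/320 = 85%, app 44/80 = 55%, mail 180/300 = 60%.
Weighting each respondent by the inverse class response rate inflates each class back to its sampled size, so the class weight is n_sampled:
  web: 160 × 1900 = 304,000
  landline: 260 × 1600 = 416,000
  mobile: 320 × 2450 = 784,000
  app: 80 × 3050 = 244,000
  mail: 300 × 1750 = 525,000
Adjusted estimate = 2,273,000 / 1,120 = 2029.46 → $2,030.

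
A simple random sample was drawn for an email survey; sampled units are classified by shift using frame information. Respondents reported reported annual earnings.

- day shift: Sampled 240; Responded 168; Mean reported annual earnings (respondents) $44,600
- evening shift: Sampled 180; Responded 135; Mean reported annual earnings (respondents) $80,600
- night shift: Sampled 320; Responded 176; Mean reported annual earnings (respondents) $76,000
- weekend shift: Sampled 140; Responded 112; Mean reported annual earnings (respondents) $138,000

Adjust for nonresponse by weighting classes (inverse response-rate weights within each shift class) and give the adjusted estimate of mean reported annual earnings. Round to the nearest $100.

$78,200

Class response rates: day shift 168/240 = 70%, evening shift 135/180 = 75%, night shift 176/320 = 55%, weekend shift 112/140 = 80%.
With weight = n_sampled/n_responded per class, the weighted class total is n_sampled:
  day shift: 240 × 44,600 = 10,704,000
  evening shift: 180 × 80,600 = 14,508,000
  night shift: 320 × 76,000 = 24,320,000
  weekend shift: 140 × 138,000 = 19,320,000
Adjusted estimate = 68,852,000 / 880 = 78240.9 → $78,200.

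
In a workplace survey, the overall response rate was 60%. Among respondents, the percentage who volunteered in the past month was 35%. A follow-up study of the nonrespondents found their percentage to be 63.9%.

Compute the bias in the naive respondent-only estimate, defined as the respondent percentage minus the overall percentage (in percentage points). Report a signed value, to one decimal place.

-11.6 percentage points

Nonresponse fraction = 1 − 0.6 = 0.4.
Bias = (nonresponse fraction) × (respondent percentage − nonrespondent percentage)
     = 0.4 × (35 − 63.9) = 0.4 × -28.9 = -11.56.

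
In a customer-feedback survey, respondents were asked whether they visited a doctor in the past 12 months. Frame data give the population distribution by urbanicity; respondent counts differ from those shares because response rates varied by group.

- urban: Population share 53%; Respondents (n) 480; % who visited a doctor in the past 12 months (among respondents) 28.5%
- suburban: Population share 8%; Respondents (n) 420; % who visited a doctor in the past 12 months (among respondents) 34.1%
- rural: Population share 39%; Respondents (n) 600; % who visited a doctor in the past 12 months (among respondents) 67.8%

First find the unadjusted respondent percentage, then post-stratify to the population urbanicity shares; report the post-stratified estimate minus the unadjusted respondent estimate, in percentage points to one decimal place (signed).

Naive respondent-only estimate (weights = respondent counts):
  (480/1500)×28.5 + (420/1500)×34.1 + (600/1500)×67.8 = 45.788%
Post-stratified estimate weights by population shares:
  0.53×28.5 + 0.08×34.1 + 0.39×67.8 = 44.275%
Difference = 44.275 − 45.788 = -1.513 pp.

-1.5 percentage points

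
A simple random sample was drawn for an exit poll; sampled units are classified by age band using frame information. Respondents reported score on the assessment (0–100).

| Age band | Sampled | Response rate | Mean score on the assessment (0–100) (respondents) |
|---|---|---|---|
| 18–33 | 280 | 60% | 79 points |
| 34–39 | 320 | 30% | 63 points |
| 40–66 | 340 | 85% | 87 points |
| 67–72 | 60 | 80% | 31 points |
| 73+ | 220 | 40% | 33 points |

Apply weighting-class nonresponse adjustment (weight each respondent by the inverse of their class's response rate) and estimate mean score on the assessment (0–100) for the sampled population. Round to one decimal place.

66.4

Inverse-response-rate weighting restores each class to its sampled count, so class totals weight by n_sampled:
  18–33: 280 × 79 = 22,120
  34–39: 320 × 63 = 20,160
  40–66: 340 × 87 = 29,580
  67–72: 60 × 31 = 1860
  73+: 220 × 33 = 7260
Adjusted estimate = 80,980 / 1,220 = 66.377 → 66.4.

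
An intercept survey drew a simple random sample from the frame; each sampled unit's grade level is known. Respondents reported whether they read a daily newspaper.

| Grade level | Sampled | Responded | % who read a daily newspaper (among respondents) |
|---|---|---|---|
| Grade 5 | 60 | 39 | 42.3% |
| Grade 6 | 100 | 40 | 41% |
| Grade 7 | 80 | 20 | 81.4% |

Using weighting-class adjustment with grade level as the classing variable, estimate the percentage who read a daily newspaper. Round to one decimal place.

Class response rates: Grade 5 39/60 = 65%, Grade 6 40/100 = 40%, Grade 7 20/80 = 25%.
Weighting each respondent by the inverse class response rate inflates each class back to its sampled size, so the class weight is n_sampled:
  Grade 5: 60 × 42.3 = 2538
  Grade 6: 100 × 41 = 4100
  Grade 7: 80 × 81.4 = 6512
Adjusted estimate = 13,150 / 240 = 54.7917 → 54.8%.

54.8%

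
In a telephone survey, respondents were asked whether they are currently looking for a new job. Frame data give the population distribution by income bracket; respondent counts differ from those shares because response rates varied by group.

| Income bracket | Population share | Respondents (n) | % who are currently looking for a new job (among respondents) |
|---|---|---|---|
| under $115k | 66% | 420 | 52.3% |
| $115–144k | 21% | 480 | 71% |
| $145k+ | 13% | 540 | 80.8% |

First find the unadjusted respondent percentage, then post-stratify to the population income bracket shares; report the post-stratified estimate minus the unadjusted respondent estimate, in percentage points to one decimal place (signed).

-9.3 percentage points

Without adjustment, the pooled respondent share is:
  (420/1440)×52.3 + (480/1440)×71 + (540/1440)×80.8 = 69.2208%
Reweighting by population income bracket shares:
  0.66×52.3 + 0.21×71 + 0.13×80.8 = 59.932%
Difference = 59.932 − 69.2208 = -9.2888 pp.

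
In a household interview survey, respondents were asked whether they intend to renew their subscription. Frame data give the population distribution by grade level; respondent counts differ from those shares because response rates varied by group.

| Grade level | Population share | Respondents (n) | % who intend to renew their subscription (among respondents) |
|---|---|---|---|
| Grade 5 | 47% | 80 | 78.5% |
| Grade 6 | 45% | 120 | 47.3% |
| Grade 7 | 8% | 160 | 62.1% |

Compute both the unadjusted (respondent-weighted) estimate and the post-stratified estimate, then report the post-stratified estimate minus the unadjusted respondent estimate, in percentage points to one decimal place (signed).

Without adjustment, the pooled respondent share is:
  (80/360)×78.5 + (120/360)×47.3 + (160/360)×62.1 = 60.8111%
Reweighting by population grade level shares:
  0.47×78.5 + 0.45×47.3 + 0.08×62.1 = 63.148%
Difference = 63.148 − 60.8111 = 2.3369 pp.

+2.3 percentage points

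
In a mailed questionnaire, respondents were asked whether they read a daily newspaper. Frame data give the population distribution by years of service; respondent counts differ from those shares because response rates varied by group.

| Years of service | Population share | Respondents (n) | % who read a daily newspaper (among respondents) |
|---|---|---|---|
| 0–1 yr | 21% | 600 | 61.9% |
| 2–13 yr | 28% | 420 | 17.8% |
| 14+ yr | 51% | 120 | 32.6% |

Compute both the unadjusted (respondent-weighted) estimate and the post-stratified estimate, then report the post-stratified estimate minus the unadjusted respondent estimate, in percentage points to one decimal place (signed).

Unadjusted (pooled respondent) estimate weights by respondent counts:
  (600/1140)×61.9 + (420/1140)×17.8 + (120/1140)×32.6 = 42.5684%
Reweighting by population years of service shares:
  0.21×61.9 + 0.28×17.8 + 0.51×32.6 = 34.609%
Difference = 34.609 − 42.5684 = -7.9594 pp.

-8.0 percentage points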